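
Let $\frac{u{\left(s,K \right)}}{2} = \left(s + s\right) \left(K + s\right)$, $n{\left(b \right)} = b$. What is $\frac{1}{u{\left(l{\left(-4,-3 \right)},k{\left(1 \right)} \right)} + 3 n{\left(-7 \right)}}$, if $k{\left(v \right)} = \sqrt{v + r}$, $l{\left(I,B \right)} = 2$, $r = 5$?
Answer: $\frac{5}{359} + \frac{8 \sqrt{6}}{359} \approx 0.068512$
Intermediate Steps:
$k{\left(v \right)} = \sqrt{5 + v}$ ($k{\left(v \right)} = \sqrt{v + 5} = \sqrt{5 + v}$)
$u{\left(s,K \right)} = 4 s \left(K + s\right)$ ($u{\left(s,K \right)} = 2 \left(s + s\right) \left(K + s\right) = 2 \cdot 2 s \left(K + s\right) = 4 s \left(K + s\right)$)
$\frac{1}{u{\left(l{\left(-4,-3 \right)},k{\left(1 \right)} \right)} + 3 n{\left(-7 \right)}} = \frac{1}{4 \cdot 2 \left(\sqrt{5 + 1} + 2\right) + 3 \left(-7\right)} = \frac{1}{4 \cdot 2 \left(\sqrt{6} + 2\right) - 21} = \frac{1}{4 \cdot 2 \left(2 + \sqrt{6}\right) - 21} = \frac{1}{\left(16 + 8 \sqrt{6}\right) - 21} = \frac{1}{-5 + 8 \sqrt{6}}$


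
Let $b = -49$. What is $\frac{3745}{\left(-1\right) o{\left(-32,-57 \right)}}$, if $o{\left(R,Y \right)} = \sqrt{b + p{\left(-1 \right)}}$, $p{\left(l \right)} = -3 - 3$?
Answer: $\frac{749 i \sqrt{55}}{11} \approx 504.98 i$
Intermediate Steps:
$p{\left(l \right)} = -6$ ($p{\left(l \right)} = -3 - 3 = -6$)
$o{\left(R,Y \right)} = i \sqrt{55}$ ($o{\left(R,Y \right)} = \sqrt{-49 - 6} = \sqrt{-55} = i \sqrt{55}$)
$\frac{3745}{\left(-1\right) o{\left(-32,-57 \right)}} = \frac{3745}{\left(-1\right) i \sqrt{55}} = 3745 \frac{i \sqrt{55}}{55} = \frac{749 i \sqrt{55}}{11}$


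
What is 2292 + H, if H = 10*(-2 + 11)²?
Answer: 3102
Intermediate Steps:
H = 810 (H = 10*9² = 10*81 = 810)
2292 + H = 2292 + 810 = 3102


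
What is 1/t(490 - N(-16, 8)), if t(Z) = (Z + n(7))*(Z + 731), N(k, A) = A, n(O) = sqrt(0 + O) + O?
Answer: 489/290045282 - sqrt(7)/290045282 ≈ 1.6768e-6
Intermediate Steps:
n(O) = O + sqrt(O) (n(O) = sqrt(O) + O = O + sqrt(O))
t(Z) = (731 + Z)*(7 + Z + sqrt(7)) (t(Z) = (Z + (7 + sqrt(7)))*(Z + 731) = (7 + Z + sqrt(7))*(731 + Z) = (731 + Z)*(7 + Z + sqrt(7)))
1/t(490 - N(-16, 8)) = 1/(5117 + (490 - 1*8)**2 + 731*sqrt(7) + 738*(490 - 1*8) + (490 - 1*8)*sqrt(7)) = 1/(5117 + (490 - 8)**2 + 731*sqrt(7) + 738*(490 - 8) + (490 - 8)*sqrt(7)) = 1/(5117 + 482**2 + 731*sqrt(7) + 738*482 + 482*sqrt(7)) = 1/(5117 + 232324 + 731*sqrt(7) + 355716 + 482*sqrt(7)) = 1/(593157 + 1213*sqrt(7))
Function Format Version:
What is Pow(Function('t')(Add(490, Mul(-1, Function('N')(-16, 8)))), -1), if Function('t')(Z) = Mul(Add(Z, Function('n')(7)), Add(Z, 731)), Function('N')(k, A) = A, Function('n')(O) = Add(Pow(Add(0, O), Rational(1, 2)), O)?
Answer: Add(Rational(489, 290045282), Mul(Rational(-1, 290045282), Pow(7, Rational(1, 2)))) ≈ 1.6768e-6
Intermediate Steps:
Function('n')(O) = Add(O, Pow(O, Rational(1, 2))) (Function('n')(O) = Add(Pow(O, Rational(1, 2)), O) = Add(O, Pow(O, Rational(1, 2))))
Function('t')(Z) = Mul(Add(731, Z), Add(7, Z, Pow(7, Rational(1, 2)))) (Function('t')(Z) = Mul(Add(Z, Add(7, Pow(7, Rational(1, 2)))), Add(Z, 731)) = Mul(Add(7, Z, Pow(7, Rational(1, 2))), Add(731, Z)) = Mul(Add(731, Z), Add(7, Z, Pow(7, Rational(1, 2)))))
Pow(Function('t')(Add(490, Mul(-1, Function('N')(-16, 8)))), -1) = Pow(Add(5117, Pow(Add(490, Mul(-1, 8)), 2), Mul(731, Pow(7, Rational(1, 2))), Mul(738, Add(490, Mul(-1, 8))), Mul(Add(490, Mul(-1, 8)), Pow(7, Rational(1, 2)))), -1) = Pow(Add(5117, Pow(Add(490, -8), 2), Mul(731, Pow(7, Rational(1, 2))), Mul(738, Add(490, -8)), Mul(Add(490, -8), Pow(7, Rational(1, 2)))), -1) = Pow(Add(5117, Pow(482, 2), Mul(731, Pow(7, Rational(1, 2))), Mul(738, 482), Mul(482, Pow(7, Rational(1, 2)))), -1) = Pow(Add(5117, 232324, Mul(731, Pow(7, Rational(1, 2))), 355716, Mul(482, Pow(7, Rational(1, 2)))), -1) = Pow(Add(593157, Mul(1213, Pow(7, Rational(1, 2)))), -1)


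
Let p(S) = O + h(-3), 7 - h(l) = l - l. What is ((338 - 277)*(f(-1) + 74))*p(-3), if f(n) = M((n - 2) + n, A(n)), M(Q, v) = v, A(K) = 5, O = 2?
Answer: 43371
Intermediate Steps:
h(l) = 7 (h(l) = 7 - (l - l) = 7 - 1*0 = 7 + 0 = 7)
p(S) = 9 (p(S) = 2 + 7 = 9)
f(n) = 5
((338 - 277)*(f(-1) + 74))*p(-3) = ((338 - 277)*(5 + 74))*9 = (61*79)*9 = 4819*9 = 43371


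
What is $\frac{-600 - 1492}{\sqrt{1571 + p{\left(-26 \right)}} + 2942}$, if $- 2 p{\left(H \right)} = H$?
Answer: $- \frac{1538666}{2163445} + \frac{6276 \sqrt{11}}{2163445} \approx -0.70159$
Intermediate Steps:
$p{\left(H \right)} = - \frac{H}{2}$
$\frac{-600 - 1492}{\sqrt{1571 + p{\left(-26 \right)}} + 2942} = \frac{-600 - 1492}{\sqrt{1571 - -13} + 2942} = - \frac{2092}{\sqrt{1571 + 13} + 2942} = - \frac{2092}{\sqrt{1584} + 2942} = - \frac{2092}{12 \sqrt{11} + 2942} = - \frac{2092}{2942 + 12 \sqrt{11}}$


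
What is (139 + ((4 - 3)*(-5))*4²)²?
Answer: 3481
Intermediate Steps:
(139 + ((4 - 3)*(-5))*4²)² = (139 + (1*(-5))*16)² = (139 - 5*16)² = (139 - 80)² = 59² = 3481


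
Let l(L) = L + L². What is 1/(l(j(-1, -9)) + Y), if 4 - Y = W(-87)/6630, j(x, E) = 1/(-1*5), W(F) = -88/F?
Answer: 1442025/5537156 ≈ 0.26043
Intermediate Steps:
j(x, E) = -⅕ (j(x, E) = 1/(-5) = -⅕)
Y = 1153576/288405 (Y = 4 - (-88/(-87))/6630 = 4 - (-88*(-1/87))/6630 = 4 - 88/(87*6630) = 4 - 1*44/288405 = 4 - 44/288405 = 1153576/288405 ≈ 3.9998)
1/(l(j(-1, -9)) + Y) = 1/(-(1 - ⅕)/5 + 1153576/288405) = 1/(-⅕*⅘ + 1153576/288405) = 1/(-4/25 + 1153576/288405) = 1/(5537156/1442025) = 1442025/5537156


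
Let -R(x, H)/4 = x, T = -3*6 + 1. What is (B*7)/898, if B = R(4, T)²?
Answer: 896/449 ≈ 1.9955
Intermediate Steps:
T = -17 (T = -18 + 1 = -17)
R(x, H) = -4*x
B = 256 (B = (-4*4)² = (-16)² = 256)
(B*7)/898 = (256*7)/898 = 1792*(1/898) = 896/449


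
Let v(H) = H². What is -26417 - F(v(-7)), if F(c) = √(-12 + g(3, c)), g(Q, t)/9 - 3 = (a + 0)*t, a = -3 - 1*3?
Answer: -26417 - I*√2631 ≈ -26417.0 - 51.293*I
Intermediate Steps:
a = -6 (a = -3 - 3 = -6)
g(Q, t) = 27 - 54*t (g(Q, t) = 27 + 9*((-6 + 0)*t) = 27 + 9*(-6*t) = 27 - 54*t)
F(c) = √(15 - 54*c) (F(c) = √(-12 + (27 - 54*c)) = √(15 - 54*c))
-26417 - F(v(-7)) = -26417 - √(15 - 54*(-7)²) = -26417 - √(15 - 54*49) = -26417 - √(15 - 2646) = -26417 - √(-2631) = -26417 - I*√2631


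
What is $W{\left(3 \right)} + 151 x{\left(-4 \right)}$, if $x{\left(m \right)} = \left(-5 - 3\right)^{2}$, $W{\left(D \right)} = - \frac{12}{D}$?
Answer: $9660$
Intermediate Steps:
$x{\left(m \right)} = 64$ ($x{\left(m \right)} = \left(-8\right)^{2} = 64$)
$W{\left(3 \right)} + 151 x{\left(-4 \right)} = - \frac{12}{3} + 151 \cdot 64 = \left(-12\right) \frac{1}{3} + 9664 = -4 + 9664 = 9660$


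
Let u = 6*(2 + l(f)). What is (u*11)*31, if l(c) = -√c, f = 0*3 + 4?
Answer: 0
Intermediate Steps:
f = 4 (f = 0 + 4 = 4)
u = 0 (u = 6*(2 - √4) = 6*(2 - 1*2) = 6*(2 - 2) = 6*0 = 0)
(u*11)*31 = (0*11)*31 = 0*31 = 0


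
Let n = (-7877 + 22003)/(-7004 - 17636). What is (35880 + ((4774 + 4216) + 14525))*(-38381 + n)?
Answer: -802445088151/352 ≈ -2.2797e+9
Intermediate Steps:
n = -1009/1760 (n = 14126/(-24640) = 14126*(-1/24640) = -1009/1760 ≈ -0.57330)
(35880 + ((4774 + 4216) + 14525))*(-38381 + n) = (35880 + ((4774 + 4216) + 14525))*(-38381 - 1009/1760) = (35880 + (8990 + 14525))*(-67551569/1760) = (35880 + 23515)*(-67551569/1760) = 59395*(-67551569/1760) = -802445088151/352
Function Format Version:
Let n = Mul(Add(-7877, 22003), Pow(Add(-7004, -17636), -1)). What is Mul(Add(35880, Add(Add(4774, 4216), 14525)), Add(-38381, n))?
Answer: Rational(-802445088151, 352) ≈ -2.2797e+9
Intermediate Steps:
n = Rational(-1009, 1760) (n = Mul(14126, Pow(-24640, -1)) = Mul(14126, Rational(-1, 24640)) = Rational(-1009, 1760) ≈ -0.57330)
Mul(Add(35880, Add(Add(4774, 4216), 14525)), Add(-38381, n)) = Mul(Add(35880, Add(Add(4774, 4216), 14525)), Add(-38381, Rational(-1009, 1760))) = Mul(Add(35880, Add(8990, 14525)), Rational(-67551569, 1760)) = Mul(Add(35880, 23515), Rational(-67551569, 1760)) = Mul(59395, Rational(-67551569, 1760)) = Rational(-802445088151, 352)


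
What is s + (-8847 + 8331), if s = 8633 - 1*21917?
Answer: -13800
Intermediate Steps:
s = -13284 (s = 8633 - 21917 = -13284)
s + (-8847 + 8331) = -13284 + (-8847 + 8331) = -13284 - 516 = -13800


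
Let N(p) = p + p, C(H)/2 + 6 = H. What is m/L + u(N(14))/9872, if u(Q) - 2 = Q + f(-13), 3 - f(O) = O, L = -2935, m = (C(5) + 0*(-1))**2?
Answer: 47761/14487160 ≈ 0.0032968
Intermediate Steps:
C(H) = -12 + 2*H
m = 4 (m = ((-12 + 2*5) + 0*(-1))**2 = ((-12 + 10) + 0)**2 = (-2 + 0)**2 = (-2)**2 = 4)
N(p) = 2*p
f(O) = 3 - O
u(Q) = 18 + Q (u(Q) = 2 + (Q + (3 - 1*(-13))) = 2 + (Q + (3 + 13)) = 2 + (Q + 16) = 2 + (16 + Q) = 18 + Q)
m/L + u(N(14))/9872 = 4/(-2935) + (18 + 2*14)/9872 = 4*(-1/2935) + (18 + 28)*(1/9872) = -4/2935 + 46*(1/9872) = -4/2935 + 23/4936 = 47761/14487160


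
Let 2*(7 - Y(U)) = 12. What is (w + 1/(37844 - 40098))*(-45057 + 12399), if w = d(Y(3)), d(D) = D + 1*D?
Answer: -73594803/1127 ≈ -65302.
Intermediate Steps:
Y(U) = 1 (Y(U) = 7 - ½*12 = 7 - 6 = 1)
d(D) = 2*D (d(D) = D + D = 2*D)
w = 2 (w = 2*1 = 2)
(w + 1/(37844 - 40098))*(-45057 + 12399) = (2 + 1/(37844 - 40098))*(-45057 + 12399) = (2 + 1/(-2254))*(-32658) = (2 - 1/2254)*(-32658) = (4507/2254)*(-32658) = -73594803/1127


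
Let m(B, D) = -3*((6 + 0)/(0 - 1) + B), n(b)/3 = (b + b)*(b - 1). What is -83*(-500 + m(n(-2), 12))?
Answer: 48970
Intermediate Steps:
n(b) = 6*b*(-1 + b) (n(b) = 3*((b + b)*(b - 1)) = 3*((2*b)*(-1 + b)) = 3*(2*b*(-1 + b)) = 6*b*(-1 + b))
m(B, D) = 18 - 3*B (m(B, D) = -3*(6/(-1) + B) = -3*(6*(-1) + B) = -3*(-6 + B) = 18 - 3*B)
-83*(-500 + m(n(-2), 12)) = -83*(-500 + (18 - 18*(-2)*(-1 - 2))) = -83*(-500 + (18 - 18*(-2)*(-3))) = -83*(-500 + (18 - 3*36)) = -83*(-500 + (18 - 108)) = -83*(-500 - 90) = -83*(-590) = 48970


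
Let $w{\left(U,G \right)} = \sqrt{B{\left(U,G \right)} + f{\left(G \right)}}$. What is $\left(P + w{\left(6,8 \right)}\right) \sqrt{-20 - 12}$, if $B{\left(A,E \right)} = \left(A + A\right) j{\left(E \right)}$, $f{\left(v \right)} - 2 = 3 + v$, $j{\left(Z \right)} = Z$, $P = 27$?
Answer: $4 i \sqrt{2} \left(27 + \sqrt{109}\right) \approx 211.79 i$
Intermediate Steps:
$f{\left(v \right)} = 5 + v$ ($f{\left(v \right)} = 2 + \left(3 + v\right) = 5 + v$)
$B{\left(A,E \right)} = 2 A E$ ($B{\left(A,E \right)} = \left(A + A\right) E = 2 A E$)
$w{\left(U,G \right)} = \sqrt{5 + G + 2 G U}$ ($w{\left(U,G \right)} = \sqrt{2 U G + \left(5 + G\right)} = \sqrt{2 G U + \left(5 + G\right)} = \sqrt{5 + G + 2 G U}$)
$\left(P + w{\left(6,8 \right)}\right) \sqrt{-20 - 12} = \left(27 + \sqrt{5 + 8 + 2 \cdot 8 \cdot 6}\right) \sqrt{-20 - 12} = \left(27 + \sqrt{5 + 8 + 96}\right) \sqrt{-32} = \left(27 + \sqrt{109}\right) 4 i \sqrt{2} = 4 i \sqrt{2} \left(27 + \sqrt{109}\right)$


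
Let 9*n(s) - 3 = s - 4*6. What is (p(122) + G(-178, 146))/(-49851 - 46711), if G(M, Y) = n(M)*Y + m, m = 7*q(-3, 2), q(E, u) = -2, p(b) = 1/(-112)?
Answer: 3268169/97334496 ≈ 0.033577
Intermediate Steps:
n(s) = -7/3 + s/9 (n(s) = 1/3 + (s - 4*6)/9 = 1/3 + (s - 24)/9 = 1/3 + (-24 + s)/9 = 1/3 + (-8/3 + s/9) = -7/3 + s/9)
p(b) = -1/112
m = -14 (m = 7*(-2) = -14)
G(M, Y) = -14 + Y*(-7/3 + M/9) (G(M, Y) = (-7/3 + M/9)*Y - 14 = Y*(-7/3 + M/9) - 14 = -14 + Y*(-7/3 + M/9))
(p(122) + G(-178, 146))/(-49851 - 46711) = (-1/112 + (-14 + (1/9)*146*(-21 - 178)))/(-49851 - 46711) = (-1/112 + (-14 + (1/9)*146*(-199)))/(-96562) = (-1/112 + (-14 - 29054/9))*(-1/96562) = (-1/112 - 29180/9)*(-1/96562) = -3268169/1008*(-1/96562) = 3268169/97334496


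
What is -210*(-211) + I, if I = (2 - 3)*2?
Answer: 44308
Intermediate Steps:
I = -2 (I = -1*2 = -2)
-210*(-211) + I = -210*(-211) - 2 = 44310 - 2 = 44308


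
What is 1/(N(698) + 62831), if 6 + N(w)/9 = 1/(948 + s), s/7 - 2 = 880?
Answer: 2374/149032601 ≈ 1.5929e-5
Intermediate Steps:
s = 6174 (s = 14 + 7*880 = 14 + 6160 = 6174)
N(w) = -128193/2374 (N(w) = -54 + 9/(948 + 6174) = -54 + 9/7122 = -54 + 9*(1/7122) = -54 + 3/2374 = -128193/2374)
1/(N(698) + 62831) = 1/(-128193/2374 + 62831) = 1/(149032601/2374) = 2374/149032601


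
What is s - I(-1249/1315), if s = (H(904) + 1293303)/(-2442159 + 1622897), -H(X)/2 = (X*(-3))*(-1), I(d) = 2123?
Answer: -1740581105/819262 ≈ -2124.6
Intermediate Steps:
H(X) = -6*X (H(X) = -2*X*(-3)*(-1) = -2*(-3*X)*(-1) = -6*X)
s = -1287879/819262 (s = (-6*904 + 1293303)/(-2442159 + 1622897) = (-5424 + 1293303)/(-819262) = 1287879*(-1/819262) = -1287879/819262 ≈ -1.5720)
s - I(-1249/1315) = -1287879/819262 - 1*2123 = -1287879/819262 - 2123 = -1740581105/819262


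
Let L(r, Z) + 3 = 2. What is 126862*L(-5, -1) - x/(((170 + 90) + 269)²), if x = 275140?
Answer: -35501464082/279841 ≈ -1.2686e+5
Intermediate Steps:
L(r, Z) = -1 (L(r, Z) = -3 + 2 = -1)
126862*L(-5, -1) - x/(((170 + 90) + 269)²) = 126862*(-1) - 275140/(((170 + 90) + 269)²) = -126862 - 275140/((260 + 269)²) = -126862 - 275140/(529²) = -126862 - 275140/279841 = -35501464082/279841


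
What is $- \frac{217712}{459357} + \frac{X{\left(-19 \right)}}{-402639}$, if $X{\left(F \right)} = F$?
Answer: $- \frac{29216871395}{61651681041} \approx -0.4739$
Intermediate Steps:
$- \frac{217712}{459357} + \frac{X{\left(-19 \right)}}{-402639} = - \frac{217712}{459357} - \frac{19}{-402639} = \left(-217712\right) \frac{1}{459357} - - \frac{19}{402639} = - \frac{217712}{459357} + \frac{19}{402639} = - \frac{29216871395}{61651681041}$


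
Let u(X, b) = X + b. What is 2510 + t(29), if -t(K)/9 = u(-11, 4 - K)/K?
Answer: 73114/29 ≈ 2521.2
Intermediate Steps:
t(K) = -9*(-7 - K)/K (t(K) = -9*(-11 + (4 - K))/K = -9*(-7 - K)/K)
2510 + t(29) = 2510 + (9 + 63/29) = 2510 + 324/29 = 73114/29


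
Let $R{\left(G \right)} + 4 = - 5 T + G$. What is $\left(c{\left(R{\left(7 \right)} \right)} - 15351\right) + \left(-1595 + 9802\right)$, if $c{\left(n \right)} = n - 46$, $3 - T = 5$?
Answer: $-7177$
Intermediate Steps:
$T = -2$ ($T = 3 - 5 = -2$)
$R{\left(G \right)} = 6 + G$ ($R{\left(G \right)} = -4 + \left(\left(-5\right) \left(-2\right) + G\right) = -4 + \left(10 + G\right) = 6 + G$)
$c{\left(n \right)} = -46 + n$
$\left(c{\left(R{\left(7 \right)} \right)} - 15351\right) + \left(-1595 + 9802\right) = \left(\left(-46 + \left(6 + 7\right)\right) - 15351\right) + \left(-1595 + 9802\right) = \left(\left(-46 + 13\right) - 15351\right) + 8207 = \left(-33 - 15351\right) + 8207 = -15384 + 8207 = -7177$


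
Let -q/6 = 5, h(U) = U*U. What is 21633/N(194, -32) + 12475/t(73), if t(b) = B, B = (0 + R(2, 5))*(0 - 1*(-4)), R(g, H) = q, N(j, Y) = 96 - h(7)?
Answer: 401927/1128 ≈ 356.32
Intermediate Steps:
h(U) = U**2
N(j, Y) = 47 (N(j, Y) = 96 - 1*7**2 = 96 - 1*49 = 96 - 49 = 47)
q = -30 (q = -6*5 = -30)
R(g, H) = -30
B = -120 (B = (0 - 30)*(0 - 1*(-4)) = -30*(0 + 4) = -30*4 = -120)
t(b) = -120
21633/N(194, -32) + 12475/t(73) = 21633/47 + 12475/(-120) = 21633*(1/47) + 12475*(-1/120) = 21633/47 - 2495/24 = 401927/1128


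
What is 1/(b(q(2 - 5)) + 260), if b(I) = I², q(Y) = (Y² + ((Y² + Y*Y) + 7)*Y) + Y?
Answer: 1/5021 ≈ 0.00019916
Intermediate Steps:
q(Y) = Y + Y² + Y*(7 + 2*Y²) (q(Y) = (Y² + ((Y² + Y²) + 7)*Y) + Y = (Y² + (2*Y² + 7)*Y) + Y = (Y² + (7 + 2*Y²)*Y) + Y = (Y² + Y*(7 + 2*Y²)) + Y = Y + Y² + Y*(7 + 2*Y²))
1/(b(q(2 - 5)) + 260) = 1/(((2 - 5)*(8 + (2 - 5) + 2*(2 - 5)²))² + 260) = 1/((-3*(8 - 3 + 2*(-3)²))² + 260) = 1/((-3*(8 - 3 + 2*9))² + 260) = 1/((-3*(8 - 3 + 18))² + 260) = 1/((-3*23)² + 260) = 1/((-69)² + 260) = 1/(4761 + 260) = 1/5021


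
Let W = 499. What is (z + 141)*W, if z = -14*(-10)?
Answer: 140219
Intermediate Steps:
z = 140
(z + 141)*W = (140 + 141)*499 = 281*499 = 140219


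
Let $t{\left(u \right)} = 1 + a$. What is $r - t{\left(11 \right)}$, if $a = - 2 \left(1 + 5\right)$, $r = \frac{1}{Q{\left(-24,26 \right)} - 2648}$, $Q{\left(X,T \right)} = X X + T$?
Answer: $\frac{22505}{2046} \approx 11.0$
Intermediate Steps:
$Q{\left(X,T \right)} = T + X^{2}$ ($Q{\left(X,T \right)} = X^{2} + T = T + X^{2}$)
$r = - \frac{1}{2046}$ ($r = \frac{1}{\left(26 + \left(-24\right)^{2}\right) - 2648} = \frac{1}{\left(26 + 576\right) - 2648} = \frac{1}{602 - 2648} = \frac{1}{-2046} = - \frac{1}{2046} \approx -0.00048876$)
$a = -12$ ($a = \left(-2\right) 6 = -12$)
$t{\left(u \right)} = -11$ ($t{\left(u \right)} = 1 - 12 = -11$)
$r - t{\left(11 \right)} = - \frac{1}{2046} - -11 = - \frac{1}{2046} + 11 = \frac{22505}{2046}$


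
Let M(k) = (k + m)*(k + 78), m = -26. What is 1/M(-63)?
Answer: -1/1335 ≈ -0.00074906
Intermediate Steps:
M(k) = (-26 + k)*(78 + k) (M(k) = (k - 26)*(k + 78) = (-26 + k)*(78 + k))
1/M(-63) = 1/(-2028 + (-63)² + 52*(-63)) = 1/(-2028 + 3969 - 3276) = 1/(-1335) = -1/1335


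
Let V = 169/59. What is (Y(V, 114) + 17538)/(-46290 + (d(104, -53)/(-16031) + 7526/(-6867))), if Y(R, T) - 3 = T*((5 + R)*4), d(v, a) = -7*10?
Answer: -137221129435131/300660998371814 ≈ -0.45640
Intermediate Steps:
V = 169/59 (V = 169*(1/59) = 169/59 ≈ 2.8644)
d(v, a) = -70
Y(R, T) = 3 + T*(20 + 4*R) (Y(R, T) = 3 + T*((5 + R)*4) = 3 + T*(20 + 4*R))
(Y(V, 114) + 17538)/(-46290 + (d(104, -53)/(-16031) + 7526/(-6867))) = ((3 + 20*114 + 4*(169/59)*114) + 17538)/(-46290 + (-70/(-16031) + 7526/(-6867))) = ((3 + 2280 + 77064/59) + 17538)/(-46290 + (-70*(-1/16031) + 7526*(-1/6867))) = (211761/59 + 17538)/(-46290 + (70/16031 - 7526/6867)) = 1246503/(59*(-46290 - 120168616/110084877)) = 1246503/(59*(-5095949124946/110084877)) = (1246503/59)*(-110084877/5095949124946) = -137221129435131/300660998371814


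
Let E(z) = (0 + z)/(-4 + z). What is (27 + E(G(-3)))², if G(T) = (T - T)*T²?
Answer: 729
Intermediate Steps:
G(T) = 0 (G(T) = 0*T² = 0)
E(z) = z/(-4 + z)
(27 + E(G(-3)))² = (27 + 0/(-4 + 0))² = (27 + 0/(-4))² = (27 + 0*(-¼))² = (27 + 0)² = 27² = 729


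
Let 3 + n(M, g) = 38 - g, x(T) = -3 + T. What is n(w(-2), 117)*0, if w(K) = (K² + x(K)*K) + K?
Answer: 0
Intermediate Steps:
w(K) = K + K² + K*(-3 + K) (w(K) = (K² + (-3 + K)*K) + K = (K² + K*(-3 + K)) + K = K + K² + K*(-3 + K))
n(M, g) = 35 - g (n(M, g) = -3 + (38 - g) = 35 - g)
n(w(-2), 117)*0 = (35 - 1*117)*0 = (35 - 117)*0 = -82*0 = 0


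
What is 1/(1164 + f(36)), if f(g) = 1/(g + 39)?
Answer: 75/87301 ≈ 0.00085910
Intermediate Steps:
f(g) = 1/(39 + g)
1/(1164 + f(36)) = 1/(1164 + 1/(39 + 36)) = 1/(1164 + 1/75) = 1/(87301/75) = 75/87301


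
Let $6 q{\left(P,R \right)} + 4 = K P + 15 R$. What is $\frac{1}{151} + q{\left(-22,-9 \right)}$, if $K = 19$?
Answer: $- \frac{84101}{906} \approx -92.827$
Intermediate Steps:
$q{\left(P,R \right)} = - \frac{2}{3} + \frac{5 R}{2} + \frac{19 P}{6}$ ($q{\left(P,R \right)} = - \frac{2}{3} + \frac{19 P + 15 R}{6} = - \frac{2}{3} + \frac{15 R + 19 P}{6} = - \frac{2}{3} + \left(\frac{5 R}{2} + \frac{19 P}{6}\right) = - \frac{2}{3} + \frac{5 R}{2} + \frac{19 P}{6}$)
$\frac{1}{151} + q{\left(-22,-9 \right)} = \frac{1}{151} + \left(- \frac{2}{3} + \frac{5}{2} \left(-9\right) + \frac{19}{6} \left(-22\right)\right) = \frac{1}{151} - \frac{557}{6} = - \frac{84101}{906}$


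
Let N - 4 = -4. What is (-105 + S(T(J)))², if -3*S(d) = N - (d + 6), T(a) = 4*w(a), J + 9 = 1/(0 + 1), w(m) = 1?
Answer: 93025/9 ≈ 10336.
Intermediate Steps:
N = 0 (N = 4 - 4 = 0)
J = -8 (J = -9 + 1/(0 + 1) = -9 + 1/1 = -9 + 1 = -8)
T(a) = 4 (T(a) = 4*1 = 4)
S(d) = 2 + d/3 (S(d) = -(0 - (d + 6))/3 = -(0 - (6 + d))/3 = -(0 + (-6 - d))/3 = -(-6 - d)/3 = 2 + d/3)
(-105 + S(T(J)))² = (-105 + (2 + (⅓)*4))² = (-105 + (2 + 4/3))² = (-105 + 10/3)² = (-305/3)² = 93025/9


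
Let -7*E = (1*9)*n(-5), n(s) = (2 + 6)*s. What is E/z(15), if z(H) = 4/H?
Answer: 1350/7 ≈ 192.86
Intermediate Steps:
n(s) = 8*s
E = 360/7 (E = -1*9*8*(-5)/7 = -9*(-40)/7 = -⅐*(-360) = 360/7 ≈ 51.429)
E/z(15) = 360/(7*((4/15))) = 360/(7*((4*(1/15)))) = 360/(7*(4/15)) = (360/7)*(15/4) = 1350/7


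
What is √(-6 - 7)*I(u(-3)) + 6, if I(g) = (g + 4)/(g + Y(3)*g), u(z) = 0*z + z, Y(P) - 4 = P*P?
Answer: 6 - I*√13/42 ≈ 6.0 - 0.085846*I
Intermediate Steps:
Y(P) = 4 + P² (Y(P) = 4 + P*P = 4 + P²)
u(z) = z (u(z) = 0 + z = z)
I(g) = (4 + g)/(14*g) (I(g) = (g + 4)/(g + (4 + 3²)*g) = (4 + g)/(g + (4 + 9)*g) = (4 + g)/(g + 13*g) = (4 + g)/((14*g)) = (4 + g)*(1/(14*g)) = (4 + g)/(14*g))
√(-6 - 7)*I(u(-3)) + 6 = √(-6 - 7)*((1/14)*(4 - 3)/(-3)) + 6 = √(-13)*((1/14)*(-⅓)*1) + 6 = (I*√13)*(-1/42) + 6 = -I*√13/42 + 6 = 6 - I*√13/42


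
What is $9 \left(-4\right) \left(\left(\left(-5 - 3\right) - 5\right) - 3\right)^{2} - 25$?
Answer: $-9241$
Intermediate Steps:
$9 \left(-4\right) \left(\left(\left(-5 - 3\right) - 5\right) - 3\right)^{2} - 25 = - 36 \left(\left(-8 - 5\right) - 3\right)^{2} - 25 = - 36 \left(-13 - 3\right)^{2} - 25 = - 36 \left(-16\right)^{2} - 25 = \left(-36\right) 256 - 25 = -9216 - 25 = -9241$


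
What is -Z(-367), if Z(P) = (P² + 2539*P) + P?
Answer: 797491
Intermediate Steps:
Z(P) = P² + 2540*P
-Z(-367) = -(-367)*(2540 - 367) = -(-367)*2173 = -1*(-797491) = 797491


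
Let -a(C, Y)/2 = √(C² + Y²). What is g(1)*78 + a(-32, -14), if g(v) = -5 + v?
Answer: -312 - 4*√305 ≈ -381.86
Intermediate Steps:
a(C, Y) = -2*√(C² + Y²)
g(1)*78 + a(-32, -14) = (-5 + 1)*78 - 2*√((-32)² + (-14)²) = -4*78 - 2*√(1024 + 196) = -312 - 4*√305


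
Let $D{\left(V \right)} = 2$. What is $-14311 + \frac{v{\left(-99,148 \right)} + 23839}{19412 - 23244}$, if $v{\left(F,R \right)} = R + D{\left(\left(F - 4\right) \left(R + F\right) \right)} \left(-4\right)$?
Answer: $- \frac{54863731}{3832} \approx -14317.0$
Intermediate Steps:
$v{\left(F,R \right)} = -8 + R$ ($v{\left(F,R \right)} = R + 2 \left(-4\right) = R - 8 = -8 + R$)
$-14311 + \frac{v{\left(-99,148 \right)} + 23839}{19412 - 23244} = -14311 + \frac{\left(-8 + 148\right) + 23839}{19412 - 23244} = -14311 + \frac{140 + 23839}{-3832} = -14311 + 23979 \left(- \frac{1}{3832}\right) = -14311 - \frac{23979}{3832} = - \frac{54863731}{3832}$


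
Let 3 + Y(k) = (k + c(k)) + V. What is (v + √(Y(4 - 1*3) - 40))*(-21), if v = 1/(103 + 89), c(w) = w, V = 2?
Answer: -7/64 - 21*I*√39 ≈ -0.10938 - 131.15*I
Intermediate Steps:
Y(k) = -1 + 2*k (Y(k) = -3 + ((k + k) + 2) = -3 + (2*k + 2) = -3 + (2 + 2*k) = -1 + 2*k)
v = 1/192 ≈ 0.0052083
(v + √(Y(4 - 1*3) - 40))*(-21) = (1/192 + √((-1 + 2*(4 - 1*3)) - 40))*(-21) = (1/192 + √((-1 + 2*(4 - 3)) - 40))*(-21) = (1/192 + √((-1 + 2*1) - 40))*(-21) = (1/192 + √((-1 + 2) - 40))*(-21) = (1/192 + √(1 - 40))*(-21) = (1/192 + √(-39))*(-21) = (1/192 + I*√39)*(-21) = -7/64 - 21*I*√39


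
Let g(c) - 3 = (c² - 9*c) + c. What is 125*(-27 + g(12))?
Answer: 3000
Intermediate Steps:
g(c) = 3 + c² - 8*c (g(c) = 3 + ((c² - 9*c) + c) = 3 + (c² - 8*c) = 3 + c² - 8*c)
125*(-27 + g(12)) = 125*(-27 + (3 + 12² - 8*12)) = 125*(-27 + (3 + 144 - 96)) = 125*(-27 + 51) = 125*24 = 3000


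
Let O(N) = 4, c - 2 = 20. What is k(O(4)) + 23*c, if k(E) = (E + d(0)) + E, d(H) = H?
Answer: 514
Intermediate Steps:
c = 22 (c = 2 + 20 = 22)
k(E) = 2*E (k(E) = (E + 0) + E = E + E = 2*E)
k(O(4)) + 23*c = 2*4 + 23*22 = 8 + 506 = 514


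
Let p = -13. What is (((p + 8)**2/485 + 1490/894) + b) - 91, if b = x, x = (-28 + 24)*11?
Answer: -38785/291 ≈ -133.28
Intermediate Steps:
x = -44 (x = -4*11 = -44)
b = -44
(((p + 8)**2/485 + 1490/894) + b) - 91 = (((-13 + 8)**2/485 + 1490/894) - 44) - 91 = (((-5)**2*(1/485) + 1490*(1/894)) - 44) - 91 = ((25*(1/485) + 5/3) - 44) - 91 = ((5/97 + 5/3) - 44) - 91 = (500/291 - 44) - 91 = -12304/291 - 91 = -38785/291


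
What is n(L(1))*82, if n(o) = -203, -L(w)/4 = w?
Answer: -16646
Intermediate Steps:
L(w) = -4*w
n(L(1))*82 = -203*82 = -16646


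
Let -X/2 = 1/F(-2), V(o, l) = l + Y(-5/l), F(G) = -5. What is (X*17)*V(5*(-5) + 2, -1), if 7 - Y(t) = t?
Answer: 34/5 ≈ 6.8000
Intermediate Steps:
Y(t) = 7 - t
V(o, l) = 7 + l + 5/l (V(o, l) = l + (7 - (-5)/l) = l + (7 + 5/l) = 7 + l + 5/l)
X = 2/5 (X = -2/(-5) = -2*(-1/5) = 2/5 ≈ 0.40000)
(X*17)*V(5*(-5) + 2, -1) = ((2/5)*17)*(7 - 1 + 5/(-1)) = 34*(7 - 1 + 5*(-1))/5 = 34*(7 - 1 - 5)/5 = (34/5)*1 = 34/5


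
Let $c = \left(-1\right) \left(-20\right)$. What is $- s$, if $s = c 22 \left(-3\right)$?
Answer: $1320$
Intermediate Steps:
$c = 20$
$s = -1320$ ($s = 20 \cdot 22 \left(-3\right) = 440 \left(-3\right) = -1320$)
$- s = \left(-1\right) \left(-1320\right) = 1320$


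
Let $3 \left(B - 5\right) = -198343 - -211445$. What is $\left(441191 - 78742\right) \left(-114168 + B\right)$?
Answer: $- \frac{119385988763}{3} \approx -3.9795 \cdot 10^{10}$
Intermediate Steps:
$B = \frac{13117}{3}$ ($B = 5 + \frac{-198343 - -211445}{3} = 5 + \frac{-198343 + 211445}{3} = 5 + \frac{1}{3} \cdot 13102 = 5 + \frac{13102}{3} = \frac{13117}{3} \approx 4372.3$)
$\left(441191 - 78742\right) \left(-114168 + B\right) = \left(441191 - 78742\right) \left(-114168 + \frac{13117}{3}\right) = 362449 \left(- \frac{329387}{3}\right) = - \frac{119385988763}{3}$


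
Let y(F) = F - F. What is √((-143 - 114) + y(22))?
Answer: I*√257 ≈ 16.031*I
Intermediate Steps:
y(F) = 0
√((-143 - 114) + y(22)) = √((-143 - 114) + 0) = √(-257 + 0) = √(-257) = I*√257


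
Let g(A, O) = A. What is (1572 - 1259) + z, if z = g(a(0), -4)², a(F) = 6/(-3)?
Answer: 317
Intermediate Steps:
a(F) = -2 (a(F) = 6*(-⅓) = -2)
z = 4 (z = (-2)² = 4)
(1572 - 1259) + z = (1572 - 1259) + 4 = 313 + 4 = 317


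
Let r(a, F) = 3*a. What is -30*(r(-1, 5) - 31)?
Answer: 1020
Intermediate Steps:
-30*(r(-1, 5) - 31) = -30*(3*(-1) - 31) = -30*(-3 - 31) = -30*(-34) = 1020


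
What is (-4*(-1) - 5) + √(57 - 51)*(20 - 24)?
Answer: -1 - 4*√6 ≈ -10.798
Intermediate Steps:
(-4*(-1) - 5) + √(57 - 51)*(20 - 24) = (4 - 5) + √6*(-4) = -1 - 4*√6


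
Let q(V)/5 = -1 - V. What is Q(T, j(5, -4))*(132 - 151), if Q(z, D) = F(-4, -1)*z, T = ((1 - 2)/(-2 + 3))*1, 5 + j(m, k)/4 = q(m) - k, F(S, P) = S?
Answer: -76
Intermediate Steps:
q(V) = -5 - 5*V (q(V) = 5*(-1 - V) = -5 - 5*V)
j(m, k) = -40 - 20*m - 4*k (j(m, k) = -20 + 4*((-5 - 5*m) - k) = -20 + 4*(-5 - k - 5*m) = -20 + (-20 - 20*m - 4*k) = -40 - 20*m - 4*k)
T = -1 (T = -1/1*1 = -1*1*1 = -1*1 = -1)
Q(z, D) = -4*z
Q(T, j(5, -4))*(132 - 151) = (-4*(-1))*(132 - 151) = 4*(-19) = -76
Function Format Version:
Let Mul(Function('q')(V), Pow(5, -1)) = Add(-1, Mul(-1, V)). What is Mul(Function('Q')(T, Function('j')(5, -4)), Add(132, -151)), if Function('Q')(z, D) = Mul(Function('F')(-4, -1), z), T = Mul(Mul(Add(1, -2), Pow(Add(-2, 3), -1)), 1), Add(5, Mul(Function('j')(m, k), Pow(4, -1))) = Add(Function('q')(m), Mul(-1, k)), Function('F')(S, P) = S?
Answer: -76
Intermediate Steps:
Function('q')(V) = Add(-5, Mul(-5, V)) (Function('q')(V) = Mul(5, Add(-1, Mul(-1, V))) = Add(-5, Mul(-5, V)))
Function('j')(m, k) = Add(-40, Mul(-20, m), Mul(-4, k)) (Function('j')(m, k) = Add(-20, Mul(4, Add(Add(-5, Mul(-5, m)), Mul(-1, k)))) = Add(-20, Mul(4, Add(-5, Mul(-1, k), Mul(-5, m)))) = Add(-20, Add(-20, Mul(-20, m), Mul(-4, k))) = Add(-40, Mul(-20, m), Mul(-4, k)))
T = -1 (T = Mul(Mul(-1, Pow(1, -1)), 1) = Mul(Mul(-1, 1), 1) = Mul(-1, 1) = -1)
Function('Q')(z, D) = Mul(-4, z)
Mul(Function('Q')(T, Function('j')(5, -4)), Add(132, -151)) = Mul(Mul(-4, -1), Add(132, -151)) = Mul(4, -19) = -76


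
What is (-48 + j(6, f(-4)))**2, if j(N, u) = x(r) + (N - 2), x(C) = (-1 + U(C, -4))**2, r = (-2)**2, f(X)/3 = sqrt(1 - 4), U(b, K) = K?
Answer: 361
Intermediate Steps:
f(X) = 3*I*sqrt(3) (f(X) = 3*sqrt(1 - 4) = 3*sqrt(-3) = 3*(I*sqrt(3)) = 3*I*sqrt(3))
r = 4
x(C) = 25 (x(C) = (-1 - 4)**2 = (-5)**2 = 25)
j(N, u) = 23 + N (j(N, u) = 25 + (N - 2) = 25 + (-2 + N) = 23 + N)
(-48 + j(6, f(-4)))**2 = (-48 + (23 + 6))**2 = (-48 + 29)**2 = (-19)**2 = 361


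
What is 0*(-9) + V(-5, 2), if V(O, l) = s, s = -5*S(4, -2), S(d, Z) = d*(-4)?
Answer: 80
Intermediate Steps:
S(d, Z) = -4*d
s = 80 (s = -(-20)*4 = -5*(-16) = 80)
V(O, l) = 80
0*(-9) + V(-5, 2) = 0*(-9) + 80 = 0 + 80 = 80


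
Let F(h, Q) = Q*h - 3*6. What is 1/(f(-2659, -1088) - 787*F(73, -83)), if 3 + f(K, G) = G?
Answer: 1/4781508 ≈ 2.0914e-7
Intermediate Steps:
F(h, Q) = -18 + Q*h (F(h, Q) = Q*h - 18 = -18 + Q*h)
f(K, G) = -3 + G
1/(f(-2659, -1088) - 787*F(73, -83)) = 1/((-3 - 1088) - 787*(-18 - 83*73)) = 1/(-1091 - 787*(-18 - 6059)) = 1/(-1091 - 787*(-6077)) = 1/(-1091 + 4782599) = 1/4781508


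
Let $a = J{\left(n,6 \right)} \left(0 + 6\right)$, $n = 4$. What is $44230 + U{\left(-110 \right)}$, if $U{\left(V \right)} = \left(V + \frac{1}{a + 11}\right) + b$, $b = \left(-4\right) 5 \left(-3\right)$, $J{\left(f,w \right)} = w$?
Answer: $\frac{2076461}{47} \approx 44180.0$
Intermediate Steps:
$a = 36$ ($a = 6 \left(0 + 6\right) = 6 \cdot 6 = 36$)
$b = 60$ ($b = \left(-20\right) \left(-3\right) = 60$)
$U{\left(V \right)} = \frac{2821}{47} + V$ ($U{\left(V \right)} = \left(V + \frac{1}{36 + 11}\right) + 60 = \left(V + \frac{1}{47}\right) + 60 = \left(\frac{1}{47} + V\right) + 60 = \frac{2821}{47} + V$)
$44230 + U{\left(-110 \right)} = 44230 + \left(\frac{2821}{47} - 110\right) = 44230 - \frac{2349}{47} = \frac{2076461}{47}$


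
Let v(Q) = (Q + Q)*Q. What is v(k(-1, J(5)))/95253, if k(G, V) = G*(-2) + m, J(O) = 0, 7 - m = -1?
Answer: 200/95253 ≈ 0.0020997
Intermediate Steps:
m = 8 (m = 7 - 1*(-1) = 7 + 1 = 8)
k(G, V) = 8 - 2*G (k(G, V) = G*(-2) + 8 = -2*G + 8 = 8 - 2*G)
v(Q) = 2*Q**2 (v(Q) = (2*Q)*Q = 2*Q**2)
v(k(-1, J(5)))/95253 = (2*(8 - 2*(-1))**2)/95253 = (2*(8 + 2)**2)*(1/95253) = (2*10**2)*(1/95253) = (2*100)*(1/95253) = 200*(1/95253) = 200/95253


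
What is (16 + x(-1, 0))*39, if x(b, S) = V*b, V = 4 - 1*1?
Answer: 507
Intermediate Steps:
V = 3 (V = 4 - 1 = 3)
x(b, S) = 3*b
(16 + x(-1, 0))*39 = (16 + 3*(-1))*39 = (16 - 3)*39 = 13*39 = 507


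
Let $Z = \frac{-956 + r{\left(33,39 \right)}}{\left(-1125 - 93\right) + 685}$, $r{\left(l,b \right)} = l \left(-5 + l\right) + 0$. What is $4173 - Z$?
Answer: $\frac{2224177}{533} \approx 4172.9$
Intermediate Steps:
$r{\left(l,b \right)} = l \left(-5 + l\right)$
$Z = \frac{32}{533}$ ($Z = \frac{-956 + 33 \left(-5 + 33\right)}{\left(-1125 - 93\right) + 685} = \frac{-956 + 33 \cdot 28}{-1218 + 685} = \frac{-956 + 924}{-533} = \left(-32\right) \left(- \frac{1}{533}\right) = \frac{32}{533} \approx 0.060037$)
$4173 - Z = 4173 - \frac{32}{533} = \frac{2224177}{533}$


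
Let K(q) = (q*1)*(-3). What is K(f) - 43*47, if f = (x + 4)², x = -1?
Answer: -2048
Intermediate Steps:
f = 9 (f = (-1 + 4)² = 3² = 9)
K(q) = -3*q (K(q) = q*(-3) = -3*q)
K(f) - 43*47 = -3*9 - 43*47 = -27 - 2021 = -2048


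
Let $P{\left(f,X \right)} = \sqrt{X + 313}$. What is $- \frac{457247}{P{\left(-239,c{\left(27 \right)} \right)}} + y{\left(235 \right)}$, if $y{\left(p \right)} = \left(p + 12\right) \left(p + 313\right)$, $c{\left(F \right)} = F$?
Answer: $135356 - \frac{457247 \sqrt{85}}{170} \approx 1.1056 \cdot 10^{5}$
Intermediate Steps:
$P{\left(f,X \right)} = \sqrt{313 + X}$
$y{\left(p \right)} = \left(12 + p\right) \left(313 + p\right)$
$- \frac{457247}{P{\left(-239,c{\left(27 \right)} \right)}} + y{\left(235 \right)} = - \frac{457247}{\sqrt{313 + 27}} + \left(3756 + 235^{2} + 325 \cdot 235\right) = - \frac{457247}{\sqrt{340}} + \left(3756 + 55225 + 76375\right) = - \frac{457247}{2 \sqrt{85}} + 135356 = - 457247 \frac{\sqrt{85}}{170} + 135356 = - \frac{457247 \sqrt{85}}{170} + 135356 = 135356 - \frac{457247 \sqrt{85}}{170}$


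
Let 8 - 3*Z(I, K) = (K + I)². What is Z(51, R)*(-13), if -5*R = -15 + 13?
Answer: 856037/75 ≈ 11414.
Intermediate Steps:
R = ⅖ (R = -(-15 + 13)/5 = -⅕*(-2) = ⅖ ≈ 0.40000)
Z(I, K) = 8/3 - (I + K)²/3 (Z(I, K) = 8/3 - (K + I)²/3 = 8/3 - (I + K)²/3)
Z(51, R)*(-13) = (8/3 - (51 + ⅖)²/3)*(-13) = (8/3 - (257/5)²/3)*(-13) = (8/3 - ⅓*66049/25)*(-13) = (8/3 - 66049/75)*(-13) = -65849/75*(-13) = 856037/75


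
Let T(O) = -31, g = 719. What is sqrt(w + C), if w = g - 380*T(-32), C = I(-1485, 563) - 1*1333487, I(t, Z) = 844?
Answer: 4*I*sqrt(82509) ≈ 1149.0*I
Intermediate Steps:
C = -1332643 (C = 844 - 1*1333487 = 844 - 1333487 = -1332643)
w = 12499 (w = 719 - 380*(-31) = 719 + 11780 = 12499)
sqrt(w + C) = sqrt(12499 - 1332643) = sqrt(-1320144) = 4*I*sqrt(82509)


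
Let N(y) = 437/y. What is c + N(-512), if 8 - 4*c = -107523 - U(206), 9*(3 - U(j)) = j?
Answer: 123848867/4608 ≈ 26877.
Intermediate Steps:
U(j) = 3 - j/9
c = 241900/9 (c = 2 - (-107523 - (3 - ⅑*206))/4 = 2 - (-107523 - (3 - 206/9))/4 = 2 - (-107523 - 1*(-179/9))/4 = 2 - (-107523 + 179/9)/4 = 2 - ¼*(-967528/9) = 2 + 241882/9 = 241900/9 ≈ 26878.)
c + N(-512) = 241900/9 + 437/(-512) = 241900/9 + 437*(-1/512) = 241900/9 - 437/512 = 123848867/4608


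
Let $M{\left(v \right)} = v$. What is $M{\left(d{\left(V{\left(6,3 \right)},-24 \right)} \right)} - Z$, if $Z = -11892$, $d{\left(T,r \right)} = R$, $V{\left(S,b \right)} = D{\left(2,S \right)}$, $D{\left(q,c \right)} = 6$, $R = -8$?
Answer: $11884$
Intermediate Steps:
$V{\left(S,b \right)} = 6$
$d{\left(T,r \right)} = -8$
$M{\left(d{\left(V{\left(6,3 \right)},-24 \right)} \right)} - Z = -8 - -11892 = -8 + 11892 = 11884$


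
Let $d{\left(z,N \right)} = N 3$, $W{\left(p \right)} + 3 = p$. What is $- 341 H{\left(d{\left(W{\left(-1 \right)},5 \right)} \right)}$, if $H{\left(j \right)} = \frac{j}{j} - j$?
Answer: $4774$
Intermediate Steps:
$W{\left(p \right)} = -3 + p$
$d{\left(z,N \right)} = 3 N$
$H{\left(j \right)} = 1 - j$
$- 341 H{\left(d{\left(W{\left(-1 \right)},5 \right)} \right)} = - 341 \left(1 - 3 \cdot 5\right) = - 341 \left(1 - 15\right) = \left(-341\right) \left(-14\right) = 4774$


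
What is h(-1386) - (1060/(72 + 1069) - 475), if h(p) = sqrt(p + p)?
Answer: 540915/1141 + 6*I*sqrt(77) ≈ 474.07 + 52.65*I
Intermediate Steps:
h(p) = sqrt(2)*sqrt(p) (h(p) = sqrt(2*p) = sqrt(2)*sqrt(p))
h(-1386) - (1060/(72 + 1069) - 475) = sqrt(2)*sqrt(-1386) - (1060/(72 + 1069) - 475) = sqrt(2)*(3*I*sqrt(154)) - (1060/1141 - 475) = 6*I*sqrt(77) - ((1/1141)*1060 - 475) = 6*I*sqrt(77) - (1060/1141 - 475) = 6*I*sqrt(77) - 1*(-540915/1141) = 6*I*sqrt(77) + 540915/1141 = 540915/1141 + 6*I*sqrt(77)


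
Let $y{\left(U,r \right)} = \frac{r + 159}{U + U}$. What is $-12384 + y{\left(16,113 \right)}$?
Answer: $- \frac{24751}{2} \approx -12376.0$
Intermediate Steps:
$y{\left(U,r \right)} = \frac{159 + r}{2 U}$
$-12384 + y{\left(16,113 \right)} = -12384 + \frac{159 + 113}{2 \cdot 16} = -12384 + \frac{1}{2} \cdot \frac{1}{16} \cdot 272 = -12384 + \frac{17}{2} = - \frac{24751}{2}$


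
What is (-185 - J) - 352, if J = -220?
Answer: -317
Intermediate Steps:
(-185 - J) - 352 = (-185 - 1*(-220)) - 352 = (-185 + 220) - 352 = 35 - 352 = -317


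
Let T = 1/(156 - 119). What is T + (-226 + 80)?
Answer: -5401/37 ≈ -145.97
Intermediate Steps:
T = 1/37 ≈ 0.027027
T + (-226 + 80) = 1/37 + (-226 + 80) = 1/37 - 146 = -5401/37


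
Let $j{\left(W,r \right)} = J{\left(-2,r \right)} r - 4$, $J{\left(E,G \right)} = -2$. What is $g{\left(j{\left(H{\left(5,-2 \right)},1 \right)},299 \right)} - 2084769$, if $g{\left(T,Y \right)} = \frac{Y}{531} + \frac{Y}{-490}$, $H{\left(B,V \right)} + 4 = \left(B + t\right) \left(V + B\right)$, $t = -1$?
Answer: $- \frac{542436058369}{260190} \approx -2.0848 \cdot 10^{6}$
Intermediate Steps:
$H{\left(B,V \right)} = -4 + \left(-1 + B\right) \left(B + V\right)$ ($H{\left(B,V \right)} = -4 + \left(B - 1\right) \left(V + B\right) = -4 + \left(-1 + B\right) \left(B + V\right)$)
$j{\left(W,r \right)} = -4 - 2 r$ ($j{\left(W,r \right)} = - 2 r - 4 = -4 - 2 r$)
$g{\left(T,Y \right)} = - \frac{41 Y}{260190}$ ($g{\left(T,Y \right)} = Y \frac{1}{531} + Y \left(- \frac{1}{490}\right) = \frac{Y}{531} - \frac{Y}{490} = - \frac{41 Y}{260190}$)
$g{\left(j{\left(H{\left(5,-2 \right)},1 \right)},299 \right)} - 2084769 = \left(- \frac{41}{260190}\right) 299 - 2084769 = - \frac{12259}{260190} - 2084769 = - \frac{542436058369}{260190}$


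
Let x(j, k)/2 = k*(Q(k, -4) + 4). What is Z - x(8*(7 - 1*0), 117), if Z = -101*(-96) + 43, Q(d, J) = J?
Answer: 9739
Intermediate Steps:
x(j, k) = 0 (x(j, k) = 2*(k*(-4 + 4)) = 2*(k*0) = 2*0 = 0)
Z = 9739 (Z = 9696 + 43 = 9739)
Z - x(8*(7 - 1*0), 117) = 9739 - 1*0 = 9739 + 0 = 9739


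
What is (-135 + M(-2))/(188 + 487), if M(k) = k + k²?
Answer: -133/675 ≈ -0.19704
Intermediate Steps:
(-135 + M(-2))/(188 + 487) = (-135 - 2*(1 - 2))/(188 + 487) = (-135 - 2*(-1))/675 = (-135 + 2)*(1/675) = -133*1/675 = -133/675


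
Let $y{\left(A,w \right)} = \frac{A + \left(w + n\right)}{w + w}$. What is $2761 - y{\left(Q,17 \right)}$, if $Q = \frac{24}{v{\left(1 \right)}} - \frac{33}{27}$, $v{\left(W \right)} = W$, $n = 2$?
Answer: $\frac{422245}{153} \approx 2759.8$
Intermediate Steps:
$Q = \frac{205}{9}$ ($Q = \frac{24}{1} - \frac{33}{27} = 24 \cdot 1 - \frac{11}{9} = 24 - \frac{11}{9} = \frac{205}{9} \approx 22.778$)
$y{\left(A,w \right)} = \frac{2 + A + w}{2 w}$ ($y{\left(A,w \right)} = \frac{A + \left(w + 2\right)}{w + w} = \frac{A + \left(2 + w\right)}{2 w} = \left(2 + A + w\right) \frac{1}{2 w} = \frac{2 + A + w}{2 w}$)
$2761 - y{\left(Q,17 \right)} = 2761 - \frac{2 + \frac{205}{9} + 17}{2 \cdot 17} = 2761 - \frac{1}{2} \cdot \frac{1}{17} \cdot \frac{376}{9} = 2761 - \frac{188}{153} = \frac{422245}{153}$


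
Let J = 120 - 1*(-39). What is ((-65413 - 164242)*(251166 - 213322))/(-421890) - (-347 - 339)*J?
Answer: 5470829368/42189 ≈ 1.2967e+5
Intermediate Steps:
J = 159 (J = 120 + 39 = 159)
((-65413 - 164242)*(251166 - 213322))/(-421890) - (-347 - 339)*J = ((-65413 - 164242)*(251166 - 213322))/(-421890) - (-347 - 339)*159 = -229655*37844*(-1/421890) - (-686)*159 = -8691063820*(-1/421890) - 1*(-109074) = 869106382/42189 + 109074 = 5470829368/42189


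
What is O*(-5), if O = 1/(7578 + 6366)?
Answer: -5/13944 ≈ -0.00035858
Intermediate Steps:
O = 1/13944 ≈ 7.1715e-5
O*(-5) = (1/13944)*(-5) = -5/13944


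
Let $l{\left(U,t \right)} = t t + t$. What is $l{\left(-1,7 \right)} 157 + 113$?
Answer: $8905$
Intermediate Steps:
$l{\left(U,t \right)} = t + t^{2}$ ($l{\left(U,t \right)} = t^{2} + t = t + t^{2}$)
$l{\left(-1,7 \right)} 157 + 113 = 7 \left(1 + 7\right) 157 + 113 = 7 \cdot 8 \cdot 157 + 113 = 56 \cdot 157 + 113 = 8792 + 113 = 8905$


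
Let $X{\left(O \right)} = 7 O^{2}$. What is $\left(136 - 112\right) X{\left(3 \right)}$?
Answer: $1512$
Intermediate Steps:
$\left(136 - 112\right) X{\left(3 \right)} = \left(136 - 112\right) 7 \cdot 3^{2} = 24 \cdot 7 \cdot 9 = 24 \cdot 63 = 1512$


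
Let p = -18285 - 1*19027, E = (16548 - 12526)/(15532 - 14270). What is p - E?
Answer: -23545883/631 ≈ -37315.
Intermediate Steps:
E = 2011/631 (E = 4022/1262 = 4022*(1/1262) = 2011/631 ≈ 3.1870)
p = -37312 (p = -18285 - 19027 = -37312)
p - E = -37312 - 1*2011/631 = -37312 - 2011/631 = -23545883/631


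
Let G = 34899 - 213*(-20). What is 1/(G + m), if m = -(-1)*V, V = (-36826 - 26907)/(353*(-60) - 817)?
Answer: 21997/861444256 ≈ 2.5535e-5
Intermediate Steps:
V = 63733/21997 (V = -63733/(-21180 - 817) = -63733/(-21997) = -63733*(-1/21997) = 63733/21997 ≈ 2.8974)
m = 63733/21997 (m = -(-1)*63733/21997 = -1*(-63733/21997) = 63733/21997 ≈ 2.8974)
G = 39159 (G = 34899 + 4260 = 39159)
1/(G + m) = 1/(39159 + 63733/21997) = 1/(861444256/21997) = 21997/861444256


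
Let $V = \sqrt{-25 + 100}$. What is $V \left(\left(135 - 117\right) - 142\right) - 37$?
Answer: $-37 - 620 \sqrt{3} \approx -1110.9$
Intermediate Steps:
$V = 5 \sqrt{3}$ ($V = \sqrt{75} = 5 \sqrt{3} \approx 8.6602$)
$V \left(\left(135 - 117\right) - 142\right) - 37 = 5 \sqrt{3} \left(\left(135 - 117\right) - 142\right) - 37 = 5 \sqrt{3} \left(18 - 142\right) - 37 = 5 \sqrt{3} \left(-124\right) - 37 = - 620 \sqrt{3} - 37 = -37 - 620 \sqrt{3}$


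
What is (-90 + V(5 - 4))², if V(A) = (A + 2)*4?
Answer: 6084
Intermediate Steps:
V(A) = 8 + 4*A (V(A) = (2 + A)*4 = 8 + 4*A)
(-90 + V(5 - 4))² = (-90 + (8 + 4*(5 - 4)))² = (-90 + (8 + 4*1))² = (-90 + (8 + 4))² = (-90 + 12)² = (-78)² = 6084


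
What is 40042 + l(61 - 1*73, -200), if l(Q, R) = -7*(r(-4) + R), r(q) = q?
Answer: 41470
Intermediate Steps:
l(Q, R) = 28 - 7*R (l(Q, R) = -7*(-4 + R) = 28 - 7*R)
40042 + l(61 - 1*73, -200) = 40042 + (28 - 7*(-200)) = 40042 + (28 + 1400) = 40042 + 1428 = 41470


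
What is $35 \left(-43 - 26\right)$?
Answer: $-2415$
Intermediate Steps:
$35 \left(-43 - 26\right) = 35 \left(-69\right) = -2415$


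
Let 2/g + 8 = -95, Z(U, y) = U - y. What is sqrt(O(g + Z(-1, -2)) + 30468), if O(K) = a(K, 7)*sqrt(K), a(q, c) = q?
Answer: sqrt(323235012 + 101*sqrt(10403))/103 ≈ 174.55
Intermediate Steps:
g = -2/103 (g = 2/(-8 - 95) = 2/(-103) = 2*(-1/103) = -2/103 ≈ -0.019417)
O(K) = K**(3/2) (O(K) = K*sqrt(K) = K**(3/2))
sqrt(O(g + Z(-1, -2)) + 30468) = sqrt((-2/103 + (-1 - 1*(-2)))**(3/2) + 30468) = sqrt((-2/103 + (-1 + 2))**(3/2) + 30468) = sqrt((-2/103 + 1)**(3/2) + 30468) = sqrt((101/103)**(3/2) + 30468) = sqrt(101*sqrt(10403)/10609 + 30468) = sqrt(30468 + 101*sqrt(10403)/10609)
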